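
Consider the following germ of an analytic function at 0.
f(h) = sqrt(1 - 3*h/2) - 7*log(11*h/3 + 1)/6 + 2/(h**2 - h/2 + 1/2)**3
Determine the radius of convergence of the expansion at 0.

Denominator factor (h**2 - h/2 + 1/2)^3: discriminant -7/4, complex-conjugate roots (1/4) + ((1/4)*sqrt(7))*i and (1/4) - ((1/4)*sqrt(7))*i; poles of order 3, moduli (1/2)*sqrt(2) and (1/2)*sqrt(2).
Branch term (-7/6)*log(1 - h/(-3/11)): its argument vanishes at h = -3/11, a logarithmic branch point, modulus 3/11.
Branch term (1)*sqrt(1 - h/(2/3)): its argument vanishes at h = 2/3, a square-root branch point, modulus 2/3.
The radius of convergence is the smallest modulus among the singular points: 3/11.

The radius of convergence is 3/11.


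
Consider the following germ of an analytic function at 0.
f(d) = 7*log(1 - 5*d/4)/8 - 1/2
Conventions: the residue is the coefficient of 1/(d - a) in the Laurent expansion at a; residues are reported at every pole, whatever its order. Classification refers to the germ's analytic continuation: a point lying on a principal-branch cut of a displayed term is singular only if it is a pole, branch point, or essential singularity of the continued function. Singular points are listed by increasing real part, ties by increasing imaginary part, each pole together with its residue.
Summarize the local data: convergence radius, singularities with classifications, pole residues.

Radius of convergence at 0: 4/5.
At 4/5: a logarithmic branch point.

Branch term (7/8)*log(1 - d/(4/5)): its argument vanishes at d = 4/5, a logarithmic branch point, modulus 4/5.
The radius of convergence is the smallest modulus among the singular points: 4/5.


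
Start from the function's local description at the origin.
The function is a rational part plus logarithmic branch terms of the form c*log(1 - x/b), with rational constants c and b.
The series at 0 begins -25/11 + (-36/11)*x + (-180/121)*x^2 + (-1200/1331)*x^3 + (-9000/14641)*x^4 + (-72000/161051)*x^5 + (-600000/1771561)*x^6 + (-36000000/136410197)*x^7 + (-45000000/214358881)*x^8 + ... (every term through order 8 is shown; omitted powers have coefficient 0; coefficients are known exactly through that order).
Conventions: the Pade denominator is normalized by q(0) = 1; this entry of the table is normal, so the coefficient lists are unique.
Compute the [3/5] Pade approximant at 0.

The Pade approximant has numerator coefficients [-25/11, 2394033/5844542, 468459780/225014867, -1959117100/2475163537]; denominator coefficients [1, -860865/531322, 15598650/20455897, -19348250/225014867, -684000/225014867, -112500/353594791].

Taylor coefficients needed (read off): a_0 = -25/11, a_1 = -36/11, a_2 = -180/121, a_3 = -1200/1331, a_4 = -9000/14641, a_5 = -72000/161051, a_6 = -600000/1771561, a_7 = -36000000/136410197, a_8 = -45000000/214358881.
Write the denominator as Q(x) = 1 + q1*x + q2*x^2 + q3*x^3 + q4*x^4 + q5*x^5. Requiring Q*f - P = O(x^9) with deg P <= 3 kills the coefficients of x^4..x^8 in Q*f:
  x^4: a_4 + q1*a_3 + q2*a_2 + q3*a_1 + q4*a_0 = 0, i.e. -9000/14641 + (-1200/1331)*q1 + (-180/121)*q2 + (-36/11)*q3 + (-25/11)*q4 = 0.
  x^5: a_5 + q1*a_4 + q2*a_3 + q3*a_2 + q4*a_1 + q5*a_0 = 0, i.e. -72000/161051 + (-9000/14641)*q1 + (-1200/1331)*q2 + (-180/121)*q3 + (-36/11)*q4 + (-25/11)*q5 = 0.
  x^6: a_6 + q1*a_5 + q2*a_4 + q3*a_3 + q4*a_2 + q5*a_1 = 0, i.e. -600000/1771561 + (-72000/161051)*q1 + (-9000/14641)*q2 + (-1200/1331)*q3 + (-180/121)*q4 + (-36/11)*q5 = 0.
  x^7: a_7 + q1*a_6 + q2*a_5 + q3*a_4 + q4*a_3 + q5*a_2 = 0, i.e. -36000000/136410197 + (-600000/1771561)*q1 + (-72000/161051)*q2 + (-9000/14641)*q3 + (-1200/1331)*q4 + (-180/121)*q5 = 0.
  x^8: a_8 + q1*a_7 + q2*a_6 + q3*a_5 + q4*a_4 + q5*a_3 = 0, i.e. -45000000/214358881 + (-36000000/136410197)*q1 + (-600000/1771561)*q2 + (-72000/161051)*q3 + (-9000/14641)*q4 + (-1200/1331)*q5 = 0.
Solving this linear system: q1 = -860865/531322, q2 = 15598650/20455897, q3 = -19348250/225014867, q4 = -684000/225014867, q5 = -112500/353594791.
The numerator is Q*f truncated at degree 3: P0 = a_0 = -25/11; P1 = a_1 + q1*a_0 = 2394033/5844542; P2 = a_2 + q1*a_1 + q2*a_0 = 468459780/225014867; P3 = a_3 + q1*a_2 + q2*a_1 + q3*a_0 = -1959117100/2475163537.


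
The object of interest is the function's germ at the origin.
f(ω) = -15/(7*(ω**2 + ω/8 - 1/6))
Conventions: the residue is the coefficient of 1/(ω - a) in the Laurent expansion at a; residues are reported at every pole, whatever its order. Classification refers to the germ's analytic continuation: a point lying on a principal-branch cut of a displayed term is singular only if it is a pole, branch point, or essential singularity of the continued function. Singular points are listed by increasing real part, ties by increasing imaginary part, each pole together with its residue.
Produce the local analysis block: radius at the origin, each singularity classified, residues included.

Radius of convergence at 0: -1/16 + (1/48)*sqrt(393).
At -1/16 - (1/48)*sqrt(393): a pole of order 1; residue (120/917)*sqrt(393).
At -1/16 + (1/48)*sqrt(393): a pole of order 1; residue -(120/917)*sqrt(393).

Denominator factor (ω**2 + ω/8 - 1/6): discriminant 131/192, real irrational roots -1/16 + (1/48)*sqrt(393) and -1/16 - (1/48)*sqrt(393); poles of order 1, moduli -1/16 + (1/48)*sqrt(393) and 1/16 + (1/48)*sqrt(393).
The radius of convergence is the smallest modulus among the singular points: -1/16 + (1/48)*sqrt(393).
The factor ω**2 + ω/8 - 1/6 splits as (ω - a)(ω - a') with a = -1/16 - (1/48)*sqrt(393), a' = -1/16 + (1/48)*sqrt(393). At the order-1 pole a set g(ω) = (ω - a)*f(ω) = [-15/7] / (ω - a').
Simple pole: residue = g(a) at a = -1/16 - (1/48)*sqrt(393), which is (120/917)*sqrt(393).
The factor ω**2 + ω/8 - 1/6 splits as (ω - a)(ω - a') with a = -1/16 + (1/48)*sqrt(393), a' = -1/16 - (1/48)*sqrt(393). At the order-1 pole a set g(ω) = (ω - a)*f(ω) = [-15/7] / (ω - a').
Simple pole: residue = g(a) at a = -1/16 + (1/48)*sqrt(393), which is -(120/917)*sqrt(393).
List the singular points by increasing real part (a conjugate pair: the negative imaginary part first).


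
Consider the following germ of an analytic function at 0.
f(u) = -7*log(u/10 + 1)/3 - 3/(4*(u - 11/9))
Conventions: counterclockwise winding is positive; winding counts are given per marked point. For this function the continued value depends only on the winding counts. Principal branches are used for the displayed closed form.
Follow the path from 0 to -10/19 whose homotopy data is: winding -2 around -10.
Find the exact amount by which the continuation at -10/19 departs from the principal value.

The rational part is single-valued and drops out of the difference; each branch term changes only by its own monodromy.
(-7/3)*log(1 - u/(-10)): each positive loop around -10 adds 2*pi*i to the log, so winding -2 contributes (-7/3)*(-2)*2*pi*i = (28/3)*pi*i.
Summing the contributions at u = -10/19 gives (28/3)*pi*i.

Continued minus principal equals (28/3)*pi*i.


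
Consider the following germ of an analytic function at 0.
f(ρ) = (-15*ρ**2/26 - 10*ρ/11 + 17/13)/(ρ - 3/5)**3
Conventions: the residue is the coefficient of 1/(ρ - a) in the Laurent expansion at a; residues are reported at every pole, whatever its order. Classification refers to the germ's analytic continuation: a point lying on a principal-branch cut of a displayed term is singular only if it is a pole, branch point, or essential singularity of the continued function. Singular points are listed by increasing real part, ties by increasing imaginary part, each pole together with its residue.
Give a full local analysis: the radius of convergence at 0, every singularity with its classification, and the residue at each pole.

Radius of convergence at 0: 3/5.
At 3/5: a pole of order 3; residue -15/26.

Denominator factor (ρ - 3/5)^3: pole of order 3 at 3/5, modulus 3/5.
The radius of convergence is the smallest modulus among the singular points: 3/5.
At the order-3 pole 3/5 set g(ρ) = (ρ - (3/5))^3*f(ρ) = -15*ρ**2/26 - 10*ρ/11 + 17/13.
Order-3 pole: residue = g''(a)/2; g''(3/5) = -15/13, so the residue is -15/26.


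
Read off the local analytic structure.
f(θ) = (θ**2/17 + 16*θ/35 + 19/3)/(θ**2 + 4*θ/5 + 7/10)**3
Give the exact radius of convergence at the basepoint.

Denominator factor (θ**2 + 4*θ/5 + 7/10)^3: discriminant -54/25, complex-conjugate roots (-2/5) + ((3/10)*sqrt(6))*i and (-2/5) - ((3/10)*sqrt(6))*i; poles of order 3, moduli (1/10)*sqrt(70) and (1/10)*sqrt(70).
The radius of convergence is the smallest modulus among the singular points: (1/10)*sqrt(70).

The radius of convergence is (1/10)*sqrt(70).


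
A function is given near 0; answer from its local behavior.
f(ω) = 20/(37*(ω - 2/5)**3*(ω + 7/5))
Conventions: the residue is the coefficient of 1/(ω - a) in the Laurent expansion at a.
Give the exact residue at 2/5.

At the order-3 pole 2/5 set g(ω) = (ω - (2/5))^3*f(ω) = 20/(37*(ω + 7/5)).
Order-3 pole: residue = g''(a)/2; g''(2/5) = 5000/26973, so the residue is 2500/26973.

The residue is 2500/26973.


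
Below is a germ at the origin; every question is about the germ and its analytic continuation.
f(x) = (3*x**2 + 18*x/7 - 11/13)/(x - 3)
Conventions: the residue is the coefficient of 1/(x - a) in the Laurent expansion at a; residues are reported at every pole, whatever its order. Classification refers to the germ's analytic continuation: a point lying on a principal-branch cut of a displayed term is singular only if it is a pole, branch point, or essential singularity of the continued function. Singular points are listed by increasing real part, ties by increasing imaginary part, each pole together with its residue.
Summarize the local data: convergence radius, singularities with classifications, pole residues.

Denominator factor (x - 3): pole of order 1 at 3, modulus 3.
The radius of convergence is the smallest modulus among the singular points: 3.
At the order-1 pole 3 set g(x) = (x - (3))*f(x) = 3*x**2 + 18*x/7 - 11/13.
Simple pole: residue = g(a) at a = 3, which is 3082/91.

Radius of convergence at 0: 3.
At 3: a pole of order 1; residue 3082/91.


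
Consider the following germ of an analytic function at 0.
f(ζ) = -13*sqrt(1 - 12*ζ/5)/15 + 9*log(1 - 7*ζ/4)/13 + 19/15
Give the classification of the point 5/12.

The term (-13/15)*sqrt(1 - ζ/(5/12)) has argument 1 - 5/12/(5/12) = 0 at 5/12: a square-root (algebraic, two-sheeted) branch point; the remaining terms are analytic or single-valued there.

The point is an algebraic (square-root) branch point.


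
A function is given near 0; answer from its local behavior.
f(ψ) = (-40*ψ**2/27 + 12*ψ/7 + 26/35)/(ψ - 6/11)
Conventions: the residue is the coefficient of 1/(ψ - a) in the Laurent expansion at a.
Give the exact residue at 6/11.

The residue is 15718/12705.

At the order-1 pole 6/11 set g(ψ) = (ψ - (6/11))*f(ψ) = -40*ψ**2/27 + 12*ψ/7 + 26/35.
Simple pole: residue = g(a) at a = 6/11, which is 15718/12705.


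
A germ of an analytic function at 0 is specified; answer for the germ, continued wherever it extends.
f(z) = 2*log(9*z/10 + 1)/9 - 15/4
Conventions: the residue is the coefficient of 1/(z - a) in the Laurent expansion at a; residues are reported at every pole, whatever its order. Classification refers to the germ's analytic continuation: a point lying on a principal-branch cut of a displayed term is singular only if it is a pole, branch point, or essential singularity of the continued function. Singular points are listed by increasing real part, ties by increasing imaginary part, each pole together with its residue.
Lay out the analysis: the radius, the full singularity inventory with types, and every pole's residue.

Radius of convergence at 0: 10/9.
At -10/9: a logarithmic branch point.

Branch term (2/9)*log(1 - z/(-10/9)): its argument vanishes at z = -10/9, a logarithmic branch point, modulus 10/9.
The radius of convergence is the smallest modulus among the singular points: 10/9.


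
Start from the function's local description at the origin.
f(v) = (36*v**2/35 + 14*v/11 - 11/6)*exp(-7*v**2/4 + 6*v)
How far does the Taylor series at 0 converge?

The factor exp(-7*v**2/4 + 6*v) is entire and contributes no finite singular point.
The polynomial part has no poles.
No finite singular points: the Taylor series at 0 converges everywhere.

The radius of convergence is infinite.


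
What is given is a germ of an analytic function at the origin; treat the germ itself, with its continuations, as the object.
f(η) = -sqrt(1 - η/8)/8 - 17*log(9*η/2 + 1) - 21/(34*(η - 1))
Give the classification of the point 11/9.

Denominator factors: η - 1 = 2/9 at η = 11/9 — none vanishes.
Branch term log(1 - η/(-2/9)): argument at 11/9 is 13/2, nonzero, so 11/9 is not its branch point (a point on a principal cut is still regular for the continued germ).
Branch term sqrt(1 - η/(8)): argument at 11/9 is 61/72, nonzero, so 11/9 is not its branch point (a point on a principal cut is still regular for the continued germ).
So the germ continues analytically to 11/9.

The point is a regular point.


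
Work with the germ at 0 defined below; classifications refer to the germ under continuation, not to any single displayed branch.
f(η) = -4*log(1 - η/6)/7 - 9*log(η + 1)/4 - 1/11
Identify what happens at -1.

The point is a logarithmic branch point.

The term (-9/4)*log(1 - η/(-1)) has argument 1 - -1/(-1) = 0 at -1: a logarithmic (infinitely-sheeted) branch point; the remaining terms are analytic or single-valued there.


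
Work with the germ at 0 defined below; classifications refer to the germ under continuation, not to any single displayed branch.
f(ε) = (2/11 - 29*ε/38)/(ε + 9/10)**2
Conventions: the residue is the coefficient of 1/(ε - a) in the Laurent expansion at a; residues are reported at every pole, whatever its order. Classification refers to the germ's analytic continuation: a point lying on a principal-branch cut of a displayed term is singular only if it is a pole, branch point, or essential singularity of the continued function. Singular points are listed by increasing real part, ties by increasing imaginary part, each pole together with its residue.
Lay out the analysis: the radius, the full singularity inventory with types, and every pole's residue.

Radius of convergence at 0: 9/10.
At -9/10: a pole of order 2; residue -29/38.

Denominator factor (ε + 9/10)^2: pole of order 2 at -9/10, modulus 9/10.
The radius of convergence is the smallest modulus among the singular points: 9/10.
At the order-2 pole -9/10 set g(ε) = (ε - (-9/10))^2*f(ε) = 2/11 - 29*ε/38.
Order-2 pole: residue = g'(a); g'(-9/10) = -29/38, so the residue is -29/38.


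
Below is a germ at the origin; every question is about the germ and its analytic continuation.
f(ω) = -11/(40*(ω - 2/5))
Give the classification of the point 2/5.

The denominator factor ω - 2/5 vanishes at 2/5 and appears to the power 1; the numerator there equals -11/40, nonzero, and no other factor vanishes.
Hence a pole whose order is the multiplicity, 1.

The point is a pole of order 1.


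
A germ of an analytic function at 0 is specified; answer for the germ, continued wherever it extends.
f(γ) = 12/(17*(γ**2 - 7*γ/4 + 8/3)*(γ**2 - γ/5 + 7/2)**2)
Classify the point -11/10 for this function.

The point is a regular point.

Denominator factors: γ**2 - γ/5 + 7/2 = 493/100 at γ = -11/10; γ**2 - 7*γ/4 + 8/3 = 3481/600 at γ = -11/10 — none vanishes.
So the germ continues analytically to -11/10.


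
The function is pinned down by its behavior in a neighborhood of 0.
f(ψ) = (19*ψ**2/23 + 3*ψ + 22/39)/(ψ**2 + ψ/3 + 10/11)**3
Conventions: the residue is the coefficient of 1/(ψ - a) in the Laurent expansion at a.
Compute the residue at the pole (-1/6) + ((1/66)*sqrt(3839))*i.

The residue is -((17392914/12710056151)*sqrt(3839))*i.

The factor ψ**2 + ψ/3 + 10/11 splits as (ψ - a)(ψ - a') with a = (-1/6) + ((1/66)*sqrt(3839))*i, a' = (-1/6) - ((1/66)*sqrt(3839))*i. At the order-3 pole a set g(ψ) = (ψ - a)^3*f(ψ) = [19*ψ**2/23 + 3*ψ + 22/39] / (ψ - a')^3.
Order-3 pole: residue = g''(a)/2; g''((-1/6) + ((1/66)*sqrt(3839))*i) = -((34785828/12710056151)*sqrt(3839))*i, so the residue is -((17392914/12710056151)*sqrt(3839))*i.


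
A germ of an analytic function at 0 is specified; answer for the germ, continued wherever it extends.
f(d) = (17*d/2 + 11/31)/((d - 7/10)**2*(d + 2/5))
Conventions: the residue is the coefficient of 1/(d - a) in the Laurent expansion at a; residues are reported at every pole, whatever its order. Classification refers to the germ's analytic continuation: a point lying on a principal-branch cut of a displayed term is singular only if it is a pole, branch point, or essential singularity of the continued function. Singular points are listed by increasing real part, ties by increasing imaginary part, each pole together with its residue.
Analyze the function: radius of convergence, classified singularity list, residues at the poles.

Radius of convergence at 0: 2/5.
At -2/5: a pole of order 1; residue -9440/3751.
At 7/10: a pole of order 2; residue 9440/3751.

Denominator factor (d - 7/10)^2: pole of order 2 at 7/10, modulus 7/10.
Denominator factor (d + 2/5): pole of order 1 at -2/5, modulus 2/5.
The radius of convergence is the smallest modulus among the singular points: 2/5.
At the order-1 pole -2/5 set g(d) = (d - (-2/5))*f(d) = (17*d/2 + 11/31)/(d - 7/10)**2.
Simple pole: residue = g(a) at a = -2/5, which is -9440/3751.
At the order-2 pole 7/10 set g(d) = (d - (7/10))^2*f(d) = (17*d/2 + 11/31)/(d + 2/5).
Order-2 pole: residue = g'(a); g'(7/10) = 9440/3751, so the residue is 9440/3751.
List the singular points by increasing real part (a conjugate pair: the negative imaginary part first).


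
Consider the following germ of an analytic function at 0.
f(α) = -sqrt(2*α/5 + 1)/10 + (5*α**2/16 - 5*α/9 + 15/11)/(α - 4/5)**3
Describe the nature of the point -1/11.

Denominator factors: α - 4/5 = -49/55 at α = -1/11 — none vanishes.
Branch term sqrt(1 - α/(-5/2)): argument at -1/11 is 53/55, nonzero, so -1/11 is not its branch point (a point on a principal cut is still regular for the continued germ).
So the germ continues analytically to -1/11.

The point is a regular point.


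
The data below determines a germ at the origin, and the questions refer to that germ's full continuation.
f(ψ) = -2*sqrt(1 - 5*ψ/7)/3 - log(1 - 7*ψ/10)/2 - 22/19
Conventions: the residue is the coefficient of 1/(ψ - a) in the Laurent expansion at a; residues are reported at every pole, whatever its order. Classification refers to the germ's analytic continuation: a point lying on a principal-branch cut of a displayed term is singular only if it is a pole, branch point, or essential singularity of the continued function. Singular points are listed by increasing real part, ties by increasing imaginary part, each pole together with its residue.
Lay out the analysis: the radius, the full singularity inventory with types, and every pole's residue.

Branch term (-1/2)*log(1 - ψ/(10/7)): its argument vanishes at ψ = 10/7, a logarithmic branch point, modulus 10/7.
Branch term (-2/3)*sqrt(1 - ψ/(7/5)): its argument vanishes at ψ = 7/5, a square-root branch point, modulus 7/5.
The radius of convergence is the smallest modulus among the singular points: 7/5.
List the singular points by increasing real part (a conjugate pair: the negative imaginary part first).

Radius of convergence at 0: 7/5.
At 7/5: an algebraic (square-root) branch point.
At 10/7: a logarithmic branch point.


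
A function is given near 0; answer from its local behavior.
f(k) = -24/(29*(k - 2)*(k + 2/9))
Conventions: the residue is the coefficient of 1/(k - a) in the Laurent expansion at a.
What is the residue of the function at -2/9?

The residue is 54/145.

At the order-1 pole -2/9 set g(k) = (k - (-2/9))*f(k) = -24/(29*(k - 2)).
Simple pole: residue = g(a) at a = -2/9, which is 54/145.


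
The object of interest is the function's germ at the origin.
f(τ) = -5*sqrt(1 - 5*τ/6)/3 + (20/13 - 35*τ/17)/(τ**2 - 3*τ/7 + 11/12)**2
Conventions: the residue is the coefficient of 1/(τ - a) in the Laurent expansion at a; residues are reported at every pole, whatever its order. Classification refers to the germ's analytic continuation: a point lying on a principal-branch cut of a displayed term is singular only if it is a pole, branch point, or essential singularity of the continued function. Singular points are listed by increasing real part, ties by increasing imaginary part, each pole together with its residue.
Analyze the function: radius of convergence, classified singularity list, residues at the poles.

Radius of convergence at 0: (1/6)*sqrt(33).
At (3/14) - ((8/21)*sqrt(6))*i: a pole of order 2; residue ((499065/3620864)*sqrt(6))*i.
At (3/14) + ((8/21)*sqrt(6))*i: a pole of order 2; residue -((499065/3620864)*sqrt(6))*i.
At 6/5: an algebraic (square-root) branch point.

Denominator factor (τ**2 - 3*τ/7 + 11/12)^2: discriminant -512/147, complex-conjugate roots (3/14) + ((8/21)*sqrt(6))*i and (3/14) - ((8/21)*sqrt(6))*i; poles of order 2, moduli (1/6)*sqrt(33) and (1/6)*sqrt(33).
Branch term (-5/3)*sqrt(1 - τ/(6/5)): its argument vanishes at τ = 6/5, a square-root branch point, modulus 6/5.
The radius of convergence is the smallest modulus among the singular points: (1/6)*sqrt(33).
The branch term is analytic at (3/14) - ((8/21)*sqrt(6))*i and contributes nothing to the residue; only the rational part matters.
The factor τ**2 - 3*τ/7 + 11/12 splits as (τ - a)(τ - a') with a = (3/14) - ((8/21)*sqrt(6))*i, a' = (3/14) + ((8/21)*sqrt(6))*i. At the order-2 pole a set g(τ) = (τ - a)^2*(rational part) = [20/13 - 35*τ/17] / (τ - a')^2.
Order-2 pole: residue = g'(a); g'((3/14) - ((8/21)*sqrt(6))*i) = ((499065/3620864)*sqrt(6))*i, so the residue is ((499065/3620864)*sqrt(6))*i.
The branch term is analytic at (3/14) + ((8/21)*sqrt(6))*i and contributes nothing to the residue; only the rational part matters.
The factor τ**2 - 3*τ/7 + 11/12 splits as (τ - a)(τ - a') with a = (3/14) + ((8/21)*sqrt(6))*i, a' = (3/14) - ((8/21)*sqrt(6))*i. At the order-2 pole a set g(τ) = (τ - a)^2*(rational part) = [20/13 - 35*τ/17] / (τ - a')^2.
Order-2 pole: residue = g'(a); g'((3/14) + ((8/21)*sqrt(6))*i) = -((499065/3620864)*sqrt(6))*i, so the residue is -((499065/3620864)*sqrt(6))*i.
List the singular points by increasing real part (a conjugate pair: the negative imaginary part first).


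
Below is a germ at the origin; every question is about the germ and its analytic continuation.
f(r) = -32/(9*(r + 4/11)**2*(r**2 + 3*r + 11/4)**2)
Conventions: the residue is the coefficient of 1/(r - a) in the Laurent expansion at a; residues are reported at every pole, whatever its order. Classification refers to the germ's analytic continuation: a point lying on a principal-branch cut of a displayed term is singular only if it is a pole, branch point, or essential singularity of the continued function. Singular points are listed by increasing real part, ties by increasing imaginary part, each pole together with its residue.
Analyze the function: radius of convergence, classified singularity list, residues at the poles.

Radius of convergence at 0: 4/11.
At (-3/2) - ((1/2)*sqrt(2))*i: a pole of order 2; residue (-8245811200/5865429267) - ((8692121152/5865429267)*sqrt(2))*i.
At (-3/2) + ((1/2)*sqrt(2))*i: a pole of order 2; residue (-8245811200/5865429267) + ((8692121152/5865429267)*sqrt(2))*i.
At -4/11: a pole of order 2; residue 16491622400/5865429267.

Denominator factor (r + 4/11)^2: pole of order 2 at -4/11, modulus 4/11.
Denominator factor (r**2 + 3*r + 11/4)^2: discriminant -2, complex-conjugate roots (-3/2) + ((1/2)*sqrt(2))*i and (-3/2) - ((1/2)*sqrt(2))*i; poles of order 2, moduli (1/2)*sqrt(11) and (1/2)*sqrt(11).
The radius of convergence is the smallest modulus among the singular points: 4/11.
The factor r**2 + 3*r + 11/4 splits as (r - a)(r - a') with a = (-3/2) - ((1/2)*sqrt(2))*i, a' = (-3/2) + ((1/2)*sqrt(2))*i. At the order-2 pole a set g(r) = (r - a)^2*f(r) = [-32/(9*(r + 4/11)**2)] / (r - a')^2.
Order-2 pole: residue = g'(a); g'((-3/2) - ((1/2)*sqrt(2))*i) = (-8245811200/5865429267) - ((8692121152/5865429267)*sqrt(2))*i, so the residue is (-8245811200/5865429267) - ((8692121152/5865429267)*sqrt(2))*i.
The factor r**2 + 3*r + 11/4 splits as (r - a)(r - a') with a = (-3/2) + ((1/2)*sqrt(2))*i, a' = (-3/2) - ((1/2)*sqrt(2))*i. At the order-2 pole a set g(r) = (r - a)^2*f(r) = [-32/(9*(r + 4/11)**2)] / (r - a')^2.
Order-2 pole: residue = g'(a); g'((-3/2) + ((1/2)*sqrt(2))*i) = (-8245811200/5865429267) + ((8692121152/5865429267)*sqrt(2))*i, so the residue is (-8245811200/5865429267) + ((8692121152/5865429267)*sqrt(2))*i.
At the order-2 pole -4/11 set g(r) = (r - (-4/11))^2*f(r) = -32/(9*(r**2 + 3*r + 11/4)**2).
Order-2 pole: residue = g'(a); g'(-4/11) = 16491622400/5865429267, so the residue is 16491622400/5865429267.
List the singular points by increasing real part (a conjugate pair: the negative imaginary part first).


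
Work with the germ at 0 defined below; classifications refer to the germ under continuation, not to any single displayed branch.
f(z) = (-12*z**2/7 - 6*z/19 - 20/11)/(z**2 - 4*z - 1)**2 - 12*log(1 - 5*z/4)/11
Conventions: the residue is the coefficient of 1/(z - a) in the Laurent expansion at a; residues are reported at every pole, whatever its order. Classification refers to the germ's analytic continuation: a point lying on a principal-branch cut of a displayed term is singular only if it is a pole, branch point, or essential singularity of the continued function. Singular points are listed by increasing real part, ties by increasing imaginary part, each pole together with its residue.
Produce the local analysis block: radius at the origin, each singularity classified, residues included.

Denominator factor (z**2 - 4*z - 1)^2: discriminant 20, real irrational roots 2 + sqrt(5) and 2 - sqrt(5); poles of order 2, moduli 2 + sqrt(5) and -2 + sqrt(5).
Branch term (-12/11)*log(1 - z/(4/5)): its argument vanishes at z = 4/5, a logarithmic branch point, modulus 4/5.
The radius of convergence is the smallest modulus among the singular points: -2 + sqrt(5).
The branch term is analytic at 2 - sqrt(5) and contributes nothing to the residue; only the rational part matters.
The factor z**2 - 4*z - 1 splits as (z - a)(z - a') with a = 2 - sqrt(5), a' = 2 + sqrt(5). At the order-2 pole a set g(z) = (z - a)^2*(rational part) = [-12*z**2/7 - 6*z/19 - 20/11] / (z - a')^2.
Order-2 pole: residue = g'(a); g'(2 - sqrt(5)) = -(269/36575)*sqrt(5), so the residue is -(269/36575)*sqrt(5).
The branch term is analytic at 2 + sqrt(5) and contributes nothing to the residue; only the rational part matters.
The factor z**2 - 4*z - 1 splits as (z - a)(z - a') with a = 2 + sqrt(5), a' = 2 - sqrt(5). At the order-2 pole a set g(z) = (z - a)^2*(rational part) = [-12*z**2/7 - 6*z/19 - 20/11] / (z - a')^2.
Order-2 pole: residue = g'(a); g'(2 + sqrt(5)) = (269/36575)*sqrt(5), so the residue is (269/36575)*sqrt(5).
List the singular points by increasing real part (a conjugate pair: the negative imaginary part first).

Radius of convergence at 0: -2 + sqrt(5).
At 2 - sqrt(5): a pole of order 2; residue -(269/36575)*sqrt(5).
At 4/5: a logarithmic branch point.
At 2 + sqrt(5): a pole of order 2; residue (269/36575)*sqrt(5).


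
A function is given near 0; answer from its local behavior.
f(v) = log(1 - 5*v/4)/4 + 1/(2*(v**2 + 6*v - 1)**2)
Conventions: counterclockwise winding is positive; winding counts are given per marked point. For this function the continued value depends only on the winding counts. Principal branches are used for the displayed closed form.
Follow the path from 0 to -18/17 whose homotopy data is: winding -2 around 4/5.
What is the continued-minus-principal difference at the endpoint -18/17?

Continued minus principal equals -pi*i.

The rational part is single-valued and drops out of the difference; each branch term changes only by its own monodromy.
(1/4)*log(1 - v/(4/5)): each positive loop around 4/5 adds 2*pi*i to the log, so winding -2 contributes (1/4)*(-2)*2*pi*i = -pi*i.
Summing the contributions at v = -18/17 gives -pi*i.


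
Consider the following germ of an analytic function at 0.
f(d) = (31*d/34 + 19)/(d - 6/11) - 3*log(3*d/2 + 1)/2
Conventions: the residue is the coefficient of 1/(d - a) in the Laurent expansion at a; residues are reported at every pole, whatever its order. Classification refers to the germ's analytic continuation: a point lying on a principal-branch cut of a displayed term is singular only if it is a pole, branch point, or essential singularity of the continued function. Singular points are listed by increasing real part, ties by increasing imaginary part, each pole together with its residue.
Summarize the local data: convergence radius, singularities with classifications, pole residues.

Denominator factor (d - 6/11): pole of order 1 at 6/11, modulus 6/11.
Branch term (-3/2)*log(1 - d/(-2/3)): its argument vanishes at d = -2/3, a logarithmic branch point, modulus 2/3.
The radius of convergence is the smallest modulus among the singular points: 6/11.
The branch term is analytic at 6/11 and contributes nothing to the residue; only the rational part matters.
At the order-1 pole 6/11 set g(d) = (d - (6/11))*(rational part) = 31*d/34 + 19.
Simple pole: residue = g(a) at a = 6/11, which is 3646/187.
List the singular points by increasing real part (a conjugate pair: the negative imaginary part first).

Radius of convergence at 0: 6/11.
At -2/3: a logarithmic branch point.
At 6/11: a pole of order 1; residue 3646/187.


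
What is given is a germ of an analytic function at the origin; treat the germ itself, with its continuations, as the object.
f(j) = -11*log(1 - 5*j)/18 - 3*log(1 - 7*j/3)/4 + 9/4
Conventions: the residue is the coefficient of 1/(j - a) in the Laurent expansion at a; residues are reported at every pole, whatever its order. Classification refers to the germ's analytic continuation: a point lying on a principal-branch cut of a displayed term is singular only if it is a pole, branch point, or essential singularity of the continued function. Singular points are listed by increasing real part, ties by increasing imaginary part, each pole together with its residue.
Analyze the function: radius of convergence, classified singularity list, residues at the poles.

Radius of convergence at 0: 1/5.
At 1/5: a logarithmic branch point.
At 3/7: a logarithmic branch point.

Branch term (-3/4)*log(1 - j/(3/7)): its argument vanishes at j = 3/7, a logarithmic branch point, modulus 3/7.
Branch term (-11/18)*log(1 - j/(1/5)): its argument vanishes at j = 1/5, a logarithmic branch point, modulus 1/5.
The radius of convergence is the smallest modulus among the singular points: 1/5.
List the singular points by increasing real part (a conjugate pair: the negative imaginary part first).


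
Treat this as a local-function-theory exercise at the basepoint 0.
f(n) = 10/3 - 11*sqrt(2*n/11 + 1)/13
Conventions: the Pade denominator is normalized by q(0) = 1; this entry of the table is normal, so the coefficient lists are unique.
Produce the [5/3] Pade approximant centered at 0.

The Pade approximant has numerator coefficients [97/39, 785/1144, 155/3146, 25/69212, -5/276848, 1/12181312]; denominator coefficients [1, 27/88, 27/968, 15/21296].

Taylor coefficients needed (expand at 0): a_0 = 97/39, a_1 = -1/13, a_2 = 1/286, a_3 = -1/3146, a_4 = 5/138424, a_5 = -7/1522664, a_6 = 21/33498608, a_7 = -3/33498608, a_8 = 3/226759808.
Write the denominator as Q(n) = 1 + q1*n + q2*n^2 + q3*n^3. Requiring Q*f - P = O(n^9) with deg P <= 5 kills the coefficients of n^6..n^8 in Q*f:
  n^6: a_6 + q1*a_5 + q2*a_4 + q3*a_3 = 0, i.e. 21/33498608 + (-7/1522664)*q1 + (5/138424)*q2 + (-1/3146)*q3 = 0.
  n^7: a_7 + q1*a_6 + q2*a_5 + q3*a_4 = 0, i.e. -3/33498608 + (21/33498608)*q1 + (-7/1522664)*q2 + (5/138424)*q3 = 0.
  n^8: a_8 + q1*a_7 + q2*a_6 + q3*a_5 = 0, i.e. 3/226759808 + (-3/33498608)*q1 + (21/33498608)*q2 + (-7/1522664)*q3 = 0.
Solving this linear system: q1 = 27/88, q2 = 27/968, q3 = 15/21296.
The numerator is Q*f truncated at degree 5: P0 = a_0 = 97/39; P1 = a_1 + q1*a_0 = 785/1144; P2 = a_2 + q1*a_1 + q2*a_0 = 155/3146; P3 = a_3 + q1*a_2 + q2*a_1 + q3*a_0 = 25/69212; P4 = a_4 + q1*a_3 + q2*a_2 + q3*a_1 = -5/276848; P5 = a_5 + q1*a_4 + q2*a_3 + q3*a_2 = 1/12181312.


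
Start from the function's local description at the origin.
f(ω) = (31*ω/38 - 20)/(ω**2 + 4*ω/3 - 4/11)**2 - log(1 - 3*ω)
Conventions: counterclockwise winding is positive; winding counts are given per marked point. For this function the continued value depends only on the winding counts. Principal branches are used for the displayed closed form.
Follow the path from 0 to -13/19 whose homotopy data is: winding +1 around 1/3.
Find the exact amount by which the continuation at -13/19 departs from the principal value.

Continued minus principal equals -(2)*pi*i.

The rational part is single-valued and drops out of the difference; each branch term changes only by its own monodromy.
(-1)*log(1 - ω/(1/3)): each positive loop around 1/3 adds 2*pi*i to the log, so winding +1 contributes (-1)*(1)*2*pi*i = -(2)*pi*i.
Summing the contributions at ω = -13/19 gives -(2)*pi*i.


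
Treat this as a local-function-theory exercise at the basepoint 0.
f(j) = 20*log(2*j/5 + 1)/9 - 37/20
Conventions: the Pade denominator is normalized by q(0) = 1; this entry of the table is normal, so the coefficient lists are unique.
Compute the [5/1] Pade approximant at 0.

The Pade approximant has numerator coefficients [-37/20, 49/180, 16/135, -8/675, 16/10125, -16/84375]; denominator coefficients [1, 1/3].

Taylor coefficients needed (expand at 0): a_0 = -37/20, a_1 = 8/9, a_2 = -8/45, a_3 = 32/675, a_4 = -16/1125, a_5 = 128/28125, a_6 = -128/84375.
Write the denominator as Q(j) = 1 + q1*j. Requiring Q*f - P = O(j^7) with deg P <= 5 kills the coefficients of j^6..j^6 in Q*f:
  j^6: a_6 + q1*a_5 = 0, i.e. -128/84375 + (128/28125)*q1 = 0.
Solving this linear system: q1 = 1/3.
The numerator is Q*f truncated at degree 5: P0 = a_0 = -37/20; P1 = a_1 + q1*a_0 = 49/180; P2 = a_2 + q1*a_1 = 16/135; P3 = a_3 + q1*a_2 = -8/675; P4 = a_4 + q1*a_3 = 16/10125; P5 = a_5 + q1*a_4 = -16/84375.


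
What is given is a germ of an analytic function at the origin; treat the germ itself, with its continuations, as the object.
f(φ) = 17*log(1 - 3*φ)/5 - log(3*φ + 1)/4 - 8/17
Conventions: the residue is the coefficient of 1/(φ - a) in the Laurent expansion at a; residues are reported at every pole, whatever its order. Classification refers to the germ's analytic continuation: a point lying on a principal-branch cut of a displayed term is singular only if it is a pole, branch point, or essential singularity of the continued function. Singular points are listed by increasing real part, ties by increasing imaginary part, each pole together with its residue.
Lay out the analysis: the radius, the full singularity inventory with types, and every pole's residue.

Radius of convergence at 0: 1/3.
At -1/3: a logarithmic branch point.
At 1/3: a logarithmic branch point.

Branch term (-1/4)*log(1 - φ/(-1/3)): its argument vanishes at φ = -1/3, a logarithmic branch point, modulus 1/3.
Branch term (17/5)*log(1 - φ/(1/3)): its argument vanishes at φ = 1/3, a logarithmic branch point, modulus 1/3.
The radius of convergence is the smallest modulus among the singular points: 1/3.
List the singular points by increasing real part (a conjugate pair: the negative imaginary part first).


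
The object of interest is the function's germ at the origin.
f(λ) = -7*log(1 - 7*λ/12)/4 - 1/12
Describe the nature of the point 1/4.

There is no denominator, hence no pole anywhere.
Branch term log(1 - λ/(12/7)): argument at 1/4 is 41/48, nonzero, so 1/4 is not its branch point (a point on a principal cut is still regular for the continued germ).
So the germ continues analytically to 1/4.

The point is a regular point.


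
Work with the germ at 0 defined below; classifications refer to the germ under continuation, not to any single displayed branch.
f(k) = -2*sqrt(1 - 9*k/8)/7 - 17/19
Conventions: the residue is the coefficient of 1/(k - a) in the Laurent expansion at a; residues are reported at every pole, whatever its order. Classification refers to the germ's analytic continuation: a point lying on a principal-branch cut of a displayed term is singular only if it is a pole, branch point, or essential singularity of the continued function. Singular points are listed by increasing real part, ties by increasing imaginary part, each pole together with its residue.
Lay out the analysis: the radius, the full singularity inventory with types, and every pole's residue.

Radius of convergence at 0: 8/9.
At 8/9: an algebraic (square-root) branch point.

Branch term (-2/7)*sqrt(1 - k/(8/9)): its argument vanishes at k = 8/9, a square-root branch point, modulus 8/9.
The radius of convergence is the smallest modulus among the singular points: 8/9.


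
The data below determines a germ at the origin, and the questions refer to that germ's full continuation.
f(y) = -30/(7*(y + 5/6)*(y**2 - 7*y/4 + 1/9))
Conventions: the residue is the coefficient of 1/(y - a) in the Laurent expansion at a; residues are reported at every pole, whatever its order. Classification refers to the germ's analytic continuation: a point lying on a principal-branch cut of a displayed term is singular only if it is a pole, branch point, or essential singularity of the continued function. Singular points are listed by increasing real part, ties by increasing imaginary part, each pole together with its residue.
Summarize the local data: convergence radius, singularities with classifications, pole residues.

Denominator factor (y + 5/6): pole of order 1 at -5/6, modulus 5/6.
Denominator factor (y**2 - 7*y/4 + 1/9): discriminant 377/144, real irrational roots 7/8 + (1/24)*sqrt(377) and 7/8 - (1/24)*sqrt(377); poles of order 1, moduli 7/8 + (1/24)*sqrt(377) and 7/8 - (1/24)*sqrt(377).
The radius of convergence is the smallest modulus among the singular points: 7/8 - (1/24)*sqrt(377).
At the order-1 pole -5/6 set g(y) = (y - (-5/6))*f(y) = -30/(7*(y**2 - 7*y/4 + 1/9)).
Simple pole: residue = g(a) at a = -5/6, which is -2160/1141.
The factor y**2 - 7*y/4 + 1/9 splits as (y - a)(y - a') with a = 7/8 - (1/24)*sqrt(377), a' = 7/8 + (1/24)*sqrt(377). At the order-1 pole a set g(y) = (y - a)*f(y) = [-30/(7*(y + 5/6))] / (y - a').
Simple pole: residue = g(a) at a = 7/8 - (1/24)*sqrt(377), which is 1080/1141 + (44280/430157)*sqrt(377).
The factor y**2 - 7*y/4 + 1/9 splits as (y - a)(y - a') with a = 7/8 + (1/24)*sqrt(377), a' = 7/8 - (1/24)*sqrt(377). At the order-1 pole a set g(y) = (y - a)*f(y) = [-30/(7*(y + 5/6))] / (y - a').
Simple pole: residue = g(a) at a = 7/8 + (1/24)*sqrt(377), which is 1080/1141 - (44280/430157)*sqrt(377).
List the singular points by increasing real part (a conjugate pair: the negative imaginary part first).

Radius of convergence at 0: 7/8 - (1/24)*sqrt(377).
At -5/6: a pole of order 1; residue -2160/1141.
At 7/8 - (1/24)*sqrt(377): a pole of order 1; residue 1080/1141 + (44280/430157)*sqrt(377).
At 7/8 + (1/24)*sqrt(377): a pole of order 1; residue 1080/1141 - (44280/430157)*sqrt(377).


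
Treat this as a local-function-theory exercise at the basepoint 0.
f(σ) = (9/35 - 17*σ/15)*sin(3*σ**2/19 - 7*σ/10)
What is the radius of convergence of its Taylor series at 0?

The radius of convergence is infinite.

The factor sin(3*σ**2/19 - 7*σ/10) is entire and contributes no finite singular point.
The polynomial part has no poles.
No finite singular points: the Taylor series at 0 converges everywhere.


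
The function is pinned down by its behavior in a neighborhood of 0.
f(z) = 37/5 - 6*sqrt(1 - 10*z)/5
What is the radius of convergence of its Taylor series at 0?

Branch term (-6/5)*sqrt(1 - z/(1/10)): its argument vanishes at z = 1/10, a square-root branch point, modulus 1/10.
The radius of convergence is the smallest modulus among the singular points: 1/10.

The radius of convergence is 1/10.


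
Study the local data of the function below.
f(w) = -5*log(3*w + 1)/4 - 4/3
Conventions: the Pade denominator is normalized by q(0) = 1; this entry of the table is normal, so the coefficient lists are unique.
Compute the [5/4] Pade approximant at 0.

Taylor coefficients needed (expand at 0): a_0 = -4/3, a_1 = -15/4, a_2 = 45/8, a_3 = -45/4, a_4 = 405/16, a_5 = -243/4, a_6 = 1215/8, a_7 = -10935/28, a_8 = 32805/32, a_9 = -10935/4.
Write the denominator as Q(w) = 1 + q1*w + q2*w^2 + q3*w^3 + q4*w^4. Requiring Q*f - P = O(w^10) with deg P <= 5 kills the coefficients of w^6..w^9 in Q*f:
  w^6: a_6 + q1*a_5 + q2*a_4 + q3*a_3 + q4*a_2 = 0, i.e. 1215/8 + (-243/4)*q1 + (405/16)*q2 + (-45/4)*q3 + (45/8)*q4 = 0.
  w^7: a_7 + q1*a_6 + q2*a_5 + q3*a_4 + q4*a_3 = 0, i.e. -10935/28 + (1215/8)*q1 + (-243/4)*q2 + (405/16)*q3 + (-45/4)*q4 = 0.
  w^8: a_8 + q1*a_7 + q2*a_6 + q3*a_5 + q4*a_4 = 0, i.e. 32805/32 + (-10935/28)*q1 + (1215/8)*q2 + (-243/4)*q3 + (405/16)*q4 = 0.
  w^9: a_9 + q1*a_8 + q2*a_7 + q3*a_6 + q4*a_5 = 0, i.e. -10935/4 + (32805/32)*q1 + (-10935/28)*q2 + (1215/8)*q3 + (-243/4)*q4 = 0.
Solving this linear system: q1 = 20/3, q2 = 15, q3 = 90/7, q4 = 45/14.
The numerator is Q*f truncated at degree 5: P0 = a_0 = -4/3; P1 = a_1 + q1*a_0 = -455/36; P2 = a_2 + q1*a_1 + q2*a_0 = -315/8; P3 = a_3 + q1*a_2 + q2*a_1 + q3*a_0 = -330/7; P4 = a_4 + q1*a_3 + q2*a_2 + q3*a_1 + q4*a_0 = -285/16; P5 = a_5 + q1*a_4 + q2*a_3 + q3*a_2 + q4*a_1 = -27/56.

The Pade approximant has numerator coefficients [-4/3, -455/36, -315/8, -330/7, -285/16, -27/56]; denominator coefficients [1, 20/3, 15, 90/7, 45/14].
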